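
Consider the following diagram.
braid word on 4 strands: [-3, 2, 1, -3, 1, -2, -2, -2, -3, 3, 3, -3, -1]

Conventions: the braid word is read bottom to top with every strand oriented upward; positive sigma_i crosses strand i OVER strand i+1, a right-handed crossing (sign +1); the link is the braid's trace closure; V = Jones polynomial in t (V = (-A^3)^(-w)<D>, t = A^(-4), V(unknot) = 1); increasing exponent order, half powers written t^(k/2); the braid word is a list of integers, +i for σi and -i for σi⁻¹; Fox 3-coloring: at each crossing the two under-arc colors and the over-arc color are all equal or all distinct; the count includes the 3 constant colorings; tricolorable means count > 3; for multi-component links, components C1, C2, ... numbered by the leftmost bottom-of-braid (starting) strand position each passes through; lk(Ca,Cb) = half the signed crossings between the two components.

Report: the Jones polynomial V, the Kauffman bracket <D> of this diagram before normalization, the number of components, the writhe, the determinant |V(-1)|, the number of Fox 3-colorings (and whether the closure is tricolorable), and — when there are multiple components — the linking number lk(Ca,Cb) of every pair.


V = -t^-6 + 2t^-5 - 3t^-4 + 4t^-3 - 3t^-2 + 3t^-1 - 2 + t
<D> = -A^-13 + 2A^-9 - 3A^-5 + 3A^-1 - 4A^3 + 3A^7 - 2A^11 + A^15 (w = -3)
1 component over 13 crossings, w = -3
3 Fox colorings among 3^13, |V(-1)| = 19: not tricolorable
why: det 19 = |V(-1)|; not divisible by 3, so not tricolorable


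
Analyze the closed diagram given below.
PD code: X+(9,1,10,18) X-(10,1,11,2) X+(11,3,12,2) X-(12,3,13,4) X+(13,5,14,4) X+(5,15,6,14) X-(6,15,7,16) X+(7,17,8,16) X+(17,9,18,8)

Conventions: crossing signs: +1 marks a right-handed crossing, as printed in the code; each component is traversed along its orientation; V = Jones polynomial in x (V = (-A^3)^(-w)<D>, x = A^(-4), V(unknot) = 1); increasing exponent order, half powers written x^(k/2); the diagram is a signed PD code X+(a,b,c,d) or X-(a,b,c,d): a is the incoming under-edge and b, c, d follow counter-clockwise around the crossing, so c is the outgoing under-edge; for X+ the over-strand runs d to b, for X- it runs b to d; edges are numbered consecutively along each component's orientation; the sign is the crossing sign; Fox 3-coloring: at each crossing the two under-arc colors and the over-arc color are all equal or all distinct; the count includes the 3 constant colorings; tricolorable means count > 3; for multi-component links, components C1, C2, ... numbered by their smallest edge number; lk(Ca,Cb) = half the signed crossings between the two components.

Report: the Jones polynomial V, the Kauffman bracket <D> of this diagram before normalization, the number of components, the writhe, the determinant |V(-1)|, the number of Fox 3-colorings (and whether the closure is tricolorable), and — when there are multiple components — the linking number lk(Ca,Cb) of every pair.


Jones polynomial: V(x) = x + x^3 - x^4
<D> = A^-7 - A^-3 - A^5; writhe +3
components 1, writhe +3 (9 crossings)
3-colorings: 9 of 3^9, det 3 — tricolorable
note: w = +3 (over 9 crossings) is diagram-only; (-A^3)^(-3) removes it from V


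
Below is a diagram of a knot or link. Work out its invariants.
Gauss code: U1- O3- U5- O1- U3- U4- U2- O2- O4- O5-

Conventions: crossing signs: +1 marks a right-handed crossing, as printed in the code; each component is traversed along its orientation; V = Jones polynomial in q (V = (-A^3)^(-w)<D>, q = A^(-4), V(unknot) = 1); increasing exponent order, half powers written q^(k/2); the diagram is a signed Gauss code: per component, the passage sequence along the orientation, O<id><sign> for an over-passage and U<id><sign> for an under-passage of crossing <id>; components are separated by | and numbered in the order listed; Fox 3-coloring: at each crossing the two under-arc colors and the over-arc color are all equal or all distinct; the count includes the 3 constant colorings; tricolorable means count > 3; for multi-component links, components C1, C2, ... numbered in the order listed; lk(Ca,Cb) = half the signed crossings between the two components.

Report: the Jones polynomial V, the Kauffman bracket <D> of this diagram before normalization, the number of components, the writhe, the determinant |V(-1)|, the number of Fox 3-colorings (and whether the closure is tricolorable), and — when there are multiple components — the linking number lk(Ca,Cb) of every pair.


Jones polynomial: V(q) = -q^-4 + q^-3 + q^-1
<D> = -A^-11 - A^-3 + A; writhe -5
components 1, writhe -5 (5 crossings)
3-colorings: 9 of 3^5, det 3 — tricolorable
note: w = -5 (over 5 crossings) is diagram-only; (-A^3)^(5) removes it from V


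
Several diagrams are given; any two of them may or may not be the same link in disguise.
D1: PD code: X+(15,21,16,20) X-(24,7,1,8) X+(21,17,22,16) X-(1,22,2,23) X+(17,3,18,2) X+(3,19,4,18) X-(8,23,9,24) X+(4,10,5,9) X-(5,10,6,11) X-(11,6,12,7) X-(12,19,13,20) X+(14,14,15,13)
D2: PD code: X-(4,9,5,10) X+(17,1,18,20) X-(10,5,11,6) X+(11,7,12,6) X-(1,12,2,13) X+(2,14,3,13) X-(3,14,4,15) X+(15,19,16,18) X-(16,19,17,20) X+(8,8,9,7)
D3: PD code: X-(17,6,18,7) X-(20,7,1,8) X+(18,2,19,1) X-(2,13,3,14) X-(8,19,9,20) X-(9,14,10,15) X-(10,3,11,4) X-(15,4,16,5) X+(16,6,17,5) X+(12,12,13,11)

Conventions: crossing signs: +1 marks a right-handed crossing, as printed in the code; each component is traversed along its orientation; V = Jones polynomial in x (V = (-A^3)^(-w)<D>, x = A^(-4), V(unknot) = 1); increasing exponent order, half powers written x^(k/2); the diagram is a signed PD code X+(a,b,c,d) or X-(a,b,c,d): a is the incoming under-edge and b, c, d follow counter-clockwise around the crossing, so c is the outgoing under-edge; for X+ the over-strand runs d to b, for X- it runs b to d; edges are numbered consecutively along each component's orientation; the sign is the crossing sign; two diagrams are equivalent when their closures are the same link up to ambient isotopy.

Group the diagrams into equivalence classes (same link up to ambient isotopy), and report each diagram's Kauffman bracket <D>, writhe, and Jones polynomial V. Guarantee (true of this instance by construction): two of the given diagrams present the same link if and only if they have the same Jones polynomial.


grouping into links: {D1} | {D2} | {D3}
V(D1) = -x^-3 + 2x^-2 - 2x^-1 + 3 - 2x + 2x^2 - x^3  (w 0, c 12, <D> = -A^-12 + 2A^-8 - 2A^-4 + 3 - 2A^4 + 2A^8 - A^12)
V(D2) = 1  (w 0, c 10, <D> = 1)
D3 (bracket A^-8 - A^-4 + 2 - A^4 + A^8 - A^12; 10 crossings at w = -4): V = -x^-6 + x^-5 - x^-4 + 2x^-3 - x^-2 + x^-1
why: comparing 3 Jones polynomials yields 3 groups


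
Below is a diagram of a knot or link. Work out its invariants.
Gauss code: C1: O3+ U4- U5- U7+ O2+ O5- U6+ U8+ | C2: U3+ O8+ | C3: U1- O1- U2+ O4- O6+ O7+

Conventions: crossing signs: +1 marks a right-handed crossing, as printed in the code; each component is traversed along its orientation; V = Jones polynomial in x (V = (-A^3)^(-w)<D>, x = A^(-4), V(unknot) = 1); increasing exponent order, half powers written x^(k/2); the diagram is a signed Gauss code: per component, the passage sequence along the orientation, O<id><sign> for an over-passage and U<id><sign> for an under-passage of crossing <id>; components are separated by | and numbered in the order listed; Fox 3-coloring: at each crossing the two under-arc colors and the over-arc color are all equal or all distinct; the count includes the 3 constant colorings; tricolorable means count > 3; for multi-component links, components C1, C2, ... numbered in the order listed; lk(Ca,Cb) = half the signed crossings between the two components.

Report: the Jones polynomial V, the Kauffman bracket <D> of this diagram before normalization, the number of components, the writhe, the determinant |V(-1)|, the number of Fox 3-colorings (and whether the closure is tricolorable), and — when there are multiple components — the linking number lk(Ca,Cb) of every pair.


V = x + 2x^3 + x^5
<D> = A^-14 + 2A^-6 + A^2 (w = +2)
3 components over 8 crossings, w = +2
lk(C1,C2): +1
lk(C1,C3) = +1
linking number lk(C2,C3) = 0
3 Fox colorings among 3^8, |V(-1)| = 4: not tricolorable
why: the 3 component pairs carry total linking +2


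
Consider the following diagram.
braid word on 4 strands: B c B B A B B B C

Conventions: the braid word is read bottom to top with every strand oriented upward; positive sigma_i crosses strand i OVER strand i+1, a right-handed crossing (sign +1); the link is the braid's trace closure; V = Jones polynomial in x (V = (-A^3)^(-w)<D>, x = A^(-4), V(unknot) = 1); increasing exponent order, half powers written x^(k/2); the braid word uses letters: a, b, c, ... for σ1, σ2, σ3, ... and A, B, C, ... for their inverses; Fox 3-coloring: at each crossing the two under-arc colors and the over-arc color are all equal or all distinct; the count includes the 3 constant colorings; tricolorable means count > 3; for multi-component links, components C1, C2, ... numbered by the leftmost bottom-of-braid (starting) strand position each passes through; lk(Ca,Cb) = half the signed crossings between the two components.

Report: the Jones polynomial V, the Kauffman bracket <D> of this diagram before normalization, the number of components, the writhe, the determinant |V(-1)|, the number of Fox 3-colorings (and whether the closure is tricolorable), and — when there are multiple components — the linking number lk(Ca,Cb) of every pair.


V = -x^-7 + x^-6 - x^-5 + x^-4 + x^-2
<D> = -A^-13 - A^-5 + A^-1 - A^3 + A^7 (w = -7)
1 component over 9 crossings, w = -7
3 Fox colorings among 3^9, |V(-1)| = 5: not tricolorable
why: V spans 5 powers of x: at least 5 crossings in any diagram


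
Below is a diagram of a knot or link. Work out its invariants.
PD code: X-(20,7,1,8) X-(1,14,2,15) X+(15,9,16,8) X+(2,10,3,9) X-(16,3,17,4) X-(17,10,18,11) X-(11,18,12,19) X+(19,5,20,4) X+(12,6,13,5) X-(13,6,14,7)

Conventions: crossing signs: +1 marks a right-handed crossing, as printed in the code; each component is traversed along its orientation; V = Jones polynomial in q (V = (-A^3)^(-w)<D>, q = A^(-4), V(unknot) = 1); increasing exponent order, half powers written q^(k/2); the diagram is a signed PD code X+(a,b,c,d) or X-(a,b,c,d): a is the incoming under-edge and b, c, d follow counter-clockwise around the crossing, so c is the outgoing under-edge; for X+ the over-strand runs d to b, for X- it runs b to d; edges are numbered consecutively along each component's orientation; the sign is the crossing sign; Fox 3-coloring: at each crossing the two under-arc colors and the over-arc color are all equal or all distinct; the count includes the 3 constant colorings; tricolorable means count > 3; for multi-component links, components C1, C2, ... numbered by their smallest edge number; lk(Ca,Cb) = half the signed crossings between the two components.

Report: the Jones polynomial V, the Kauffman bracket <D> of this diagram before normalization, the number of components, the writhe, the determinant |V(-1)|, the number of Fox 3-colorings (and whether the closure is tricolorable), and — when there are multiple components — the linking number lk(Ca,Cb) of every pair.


V = -q^-4 + q^-3 + q^-1
<D> = A^-2 + A^6 - A^10 (w = -2)
1 component over 10 crossings, w = -2
9 Fox colorings among 3^10, |V(-1)| = 3: tricolorable
why: det 3 = |V(-1)|; divisible by 3, so tricolorable


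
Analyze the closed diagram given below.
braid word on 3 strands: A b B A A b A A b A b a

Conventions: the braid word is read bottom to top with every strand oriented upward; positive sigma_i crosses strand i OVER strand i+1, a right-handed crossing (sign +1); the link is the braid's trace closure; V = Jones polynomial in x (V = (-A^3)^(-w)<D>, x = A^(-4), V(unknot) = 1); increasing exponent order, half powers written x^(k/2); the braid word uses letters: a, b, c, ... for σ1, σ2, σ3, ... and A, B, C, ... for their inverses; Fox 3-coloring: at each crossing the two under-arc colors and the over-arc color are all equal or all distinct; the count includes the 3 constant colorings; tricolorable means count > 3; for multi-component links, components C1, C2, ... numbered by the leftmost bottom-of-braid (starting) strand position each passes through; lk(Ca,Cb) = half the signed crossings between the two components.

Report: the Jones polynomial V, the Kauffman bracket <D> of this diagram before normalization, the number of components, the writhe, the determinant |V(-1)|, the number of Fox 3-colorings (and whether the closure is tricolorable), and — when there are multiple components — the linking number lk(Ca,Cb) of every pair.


V = -x^-6 + 3x^-5 - 5x^-4 + 6x^-3 - 6x^-2 + 6x^-1 - 4 + 3x - x^2
<D> = -A^-14 + 3A^-10 - 4A^-6 + 6A^-2 - 6A^2 + 6A^6 - 5A^10 + 3A^14 - A^18 (w = -2)
1 component over 12 crossings, w = -2
3 Fox colorings among 3^12, |V(-1)| = 35: not tricolorable
why: w = -2 shifts under R1 moves; the (-A^3)^(2) factor cancels that in V


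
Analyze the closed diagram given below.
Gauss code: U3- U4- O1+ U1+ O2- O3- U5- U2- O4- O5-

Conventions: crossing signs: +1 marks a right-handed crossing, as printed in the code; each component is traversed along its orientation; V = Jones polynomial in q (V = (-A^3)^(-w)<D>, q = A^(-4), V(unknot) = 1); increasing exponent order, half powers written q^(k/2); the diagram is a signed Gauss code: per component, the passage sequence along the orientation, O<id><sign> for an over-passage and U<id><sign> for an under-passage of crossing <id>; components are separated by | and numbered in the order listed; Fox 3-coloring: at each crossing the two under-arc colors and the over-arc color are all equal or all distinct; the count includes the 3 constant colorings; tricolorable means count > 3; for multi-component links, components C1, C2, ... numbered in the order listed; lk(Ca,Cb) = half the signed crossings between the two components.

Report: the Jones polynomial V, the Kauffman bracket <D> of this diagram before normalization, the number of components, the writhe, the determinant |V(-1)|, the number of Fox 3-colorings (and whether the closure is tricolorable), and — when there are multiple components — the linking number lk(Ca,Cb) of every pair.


V = -q^-4 + q^-3 + q^-1
<D> = -A^-5 - A^3 + A^7 (w = -3)
1 component over 5 crossings, w = -3
9 Fox colorings among 3^5, |V(-1)| = 3: tricolorable
why: w = -3 shifts under R1 moves; the (-A^3)^(3) factor cancels that in V


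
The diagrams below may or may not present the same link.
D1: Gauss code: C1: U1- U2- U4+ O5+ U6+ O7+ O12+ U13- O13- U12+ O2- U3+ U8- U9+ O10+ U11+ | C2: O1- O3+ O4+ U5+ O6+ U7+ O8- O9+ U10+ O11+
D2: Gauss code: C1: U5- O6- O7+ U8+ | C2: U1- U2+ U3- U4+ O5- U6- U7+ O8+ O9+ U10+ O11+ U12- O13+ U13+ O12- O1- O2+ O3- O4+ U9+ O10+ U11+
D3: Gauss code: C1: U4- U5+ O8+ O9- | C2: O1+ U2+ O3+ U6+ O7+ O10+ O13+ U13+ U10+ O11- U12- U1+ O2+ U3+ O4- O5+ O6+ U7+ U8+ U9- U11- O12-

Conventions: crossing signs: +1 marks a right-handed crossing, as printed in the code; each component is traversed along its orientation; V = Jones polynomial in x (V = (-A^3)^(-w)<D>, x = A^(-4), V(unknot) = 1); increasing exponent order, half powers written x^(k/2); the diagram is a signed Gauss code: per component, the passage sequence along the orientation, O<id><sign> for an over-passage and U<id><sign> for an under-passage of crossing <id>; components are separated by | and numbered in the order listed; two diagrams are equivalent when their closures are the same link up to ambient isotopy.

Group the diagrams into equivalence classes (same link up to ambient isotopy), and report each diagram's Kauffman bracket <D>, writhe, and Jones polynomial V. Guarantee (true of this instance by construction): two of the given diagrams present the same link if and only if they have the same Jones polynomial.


grouping into links: {D1} | {D2, D3}
V(D1) = -x^(3/2) + x^(5/2) - 2x^(7/2) + 2x^(9/2) - 2x^(11/2) + x^(13/2) - x^(15/2)  (w +5, c 13, <D> = A^-15 - A^-11 + 2A^-7 - 2A^-3 + 2A - A^5 + A^9)
D2 (bracket -A^-9 + A^-1 + A^3 + A^7; 13 crossings at w = +3): V = -x^(1/2) - x^(3/2) - x^(5/2) + x^(9/2)
V(D3) = -x^(1/2) - x^(3/2) - x^(5/2) + x^(9/2)  [13 crossings, <D> = -A^-3 + A^5 + A^9 + A^13, w = +5]
why: 2 values of V(x) split the 3 diagrams


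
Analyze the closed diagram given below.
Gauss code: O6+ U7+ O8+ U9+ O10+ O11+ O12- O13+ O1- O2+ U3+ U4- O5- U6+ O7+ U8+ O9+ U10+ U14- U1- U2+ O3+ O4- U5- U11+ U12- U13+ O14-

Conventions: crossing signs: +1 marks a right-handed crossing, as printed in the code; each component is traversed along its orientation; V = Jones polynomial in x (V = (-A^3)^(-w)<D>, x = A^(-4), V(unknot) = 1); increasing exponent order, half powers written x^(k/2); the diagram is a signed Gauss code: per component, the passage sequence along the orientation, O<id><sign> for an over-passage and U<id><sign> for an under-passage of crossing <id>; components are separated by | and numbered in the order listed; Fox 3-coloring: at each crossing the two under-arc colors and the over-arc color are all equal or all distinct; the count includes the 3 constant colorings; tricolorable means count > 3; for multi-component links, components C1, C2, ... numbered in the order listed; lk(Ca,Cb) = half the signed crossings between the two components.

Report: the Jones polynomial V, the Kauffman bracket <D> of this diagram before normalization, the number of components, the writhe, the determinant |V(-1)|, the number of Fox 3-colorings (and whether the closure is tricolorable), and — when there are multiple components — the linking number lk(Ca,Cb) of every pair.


Jones polynomial: V(x) = x^2 + x^4 - x^5 + x^6 - x^7
<D> = -A^-16 + A^-12 - A^-8 + A^-4 + A^4; writhe +4
components 1, writhe +4 (14 crossings)
3-colorings: 3 of 3^14, det 5 — not tricolorable
note: w = +4 (over 14 crossings) is diagram-only; (-A^3)^(-4) removes it from V


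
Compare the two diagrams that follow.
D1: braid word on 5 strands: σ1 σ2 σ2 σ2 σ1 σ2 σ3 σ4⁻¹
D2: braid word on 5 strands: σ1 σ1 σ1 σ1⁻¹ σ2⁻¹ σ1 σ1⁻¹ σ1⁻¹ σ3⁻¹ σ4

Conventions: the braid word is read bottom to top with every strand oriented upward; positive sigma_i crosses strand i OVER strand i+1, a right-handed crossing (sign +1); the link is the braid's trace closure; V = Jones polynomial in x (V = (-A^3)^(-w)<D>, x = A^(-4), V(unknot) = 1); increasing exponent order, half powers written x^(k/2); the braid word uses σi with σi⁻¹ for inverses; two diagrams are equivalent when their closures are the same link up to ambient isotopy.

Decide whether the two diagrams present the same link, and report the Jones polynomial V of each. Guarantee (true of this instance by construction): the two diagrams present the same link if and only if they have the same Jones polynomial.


equivalent: no
V(D1) = x^2 + x^4 - x^5 + x^6 - x^7  (w +6, c 8, <D> = -A^-10 + A^-6 - A^-2 + A^2 + A^10)
V(D2) = 1  (w 0, c 10, <D> = 1)
why: 2 values of V(x) split the 2 diagrams


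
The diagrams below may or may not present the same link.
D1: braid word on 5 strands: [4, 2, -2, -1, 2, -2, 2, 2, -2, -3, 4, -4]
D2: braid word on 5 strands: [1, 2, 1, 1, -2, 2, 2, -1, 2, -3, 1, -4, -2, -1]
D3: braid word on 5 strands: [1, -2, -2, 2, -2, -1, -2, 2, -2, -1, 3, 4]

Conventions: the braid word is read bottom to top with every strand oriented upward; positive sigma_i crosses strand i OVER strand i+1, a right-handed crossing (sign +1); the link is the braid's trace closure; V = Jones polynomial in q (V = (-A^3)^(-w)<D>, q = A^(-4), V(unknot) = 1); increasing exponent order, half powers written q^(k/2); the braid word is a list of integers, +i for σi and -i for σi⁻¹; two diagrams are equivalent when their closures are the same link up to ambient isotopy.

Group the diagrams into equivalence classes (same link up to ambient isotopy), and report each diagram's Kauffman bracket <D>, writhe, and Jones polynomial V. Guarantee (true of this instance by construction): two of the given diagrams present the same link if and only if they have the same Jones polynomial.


classes: {D1} | {D2} | {D3}
V(D1) = 1  [12 crossings, <D> = 1, w = 0]
D2 (bracket -A^-18 + A^-14 - A^-10 + 2A^-6 - A^-2 + A^2; 14 crossings at w = +2): V = q - q^2 + 2q^3 - q^4 + q^5 - q^6
D3 (bracket A^-2 + A^6 - A^10; 12 crossings at w = -2): V = -q^-4 + q^-3 + q^-1
note: 3 values of V(q) split the 3 diagrams


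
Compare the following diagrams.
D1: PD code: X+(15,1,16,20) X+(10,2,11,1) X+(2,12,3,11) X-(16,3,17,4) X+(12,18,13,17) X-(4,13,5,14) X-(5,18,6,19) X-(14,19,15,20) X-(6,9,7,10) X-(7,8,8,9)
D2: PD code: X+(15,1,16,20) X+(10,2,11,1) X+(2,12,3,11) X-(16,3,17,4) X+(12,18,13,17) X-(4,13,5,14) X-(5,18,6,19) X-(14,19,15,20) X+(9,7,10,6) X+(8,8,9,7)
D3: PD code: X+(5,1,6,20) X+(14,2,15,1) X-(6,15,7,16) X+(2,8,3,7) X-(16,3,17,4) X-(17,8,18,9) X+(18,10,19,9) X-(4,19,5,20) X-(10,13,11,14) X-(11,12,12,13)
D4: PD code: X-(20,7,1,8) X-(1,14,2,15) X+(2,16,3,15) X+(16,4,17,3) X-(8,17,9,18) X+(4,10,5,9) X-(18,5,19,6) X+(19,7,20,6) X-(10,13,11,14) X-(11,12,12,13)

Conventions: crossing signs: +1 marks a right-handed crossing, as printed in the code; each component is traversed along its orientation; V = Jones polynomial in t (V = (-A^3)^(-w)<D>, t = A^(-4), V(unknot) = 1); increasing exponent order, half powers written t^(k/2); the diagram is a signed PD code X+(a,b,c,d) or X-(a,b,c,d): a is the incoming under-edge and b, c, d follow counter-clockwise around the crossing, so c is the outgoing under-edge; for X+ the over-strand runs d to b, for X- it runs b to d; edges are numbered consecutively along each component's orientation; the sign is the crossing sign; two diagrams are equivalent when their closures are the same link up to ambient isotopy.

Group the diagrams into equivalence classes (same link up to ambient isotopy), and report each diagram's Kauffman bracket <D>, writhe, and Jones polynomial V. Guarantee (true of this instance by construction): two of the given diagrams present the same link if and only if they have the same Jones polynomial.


classes: {D1, D2, D3, D4}
V(D1) = t^-2 - t^-1 + 1 - t + t^2  [10 crossings, <D> = A^-14 - A^-10 + A^-6 - A^-2 + A^2, w = -2]
D2 (bracket A^-2 - A^2 + A^6 - A^10 + A^14; 10 crossings at w = +2): V = t^-2 - t^-1 + 1 - t + t^2
D3 (bracket A^-14 - A^-10 + A^-6 - A^-2 + A^2; 10 crossings at w = -2): V = t^-2 - t^-1 + 1 - t + t^2
D4 (bracket A^-14 - A^-10 + A^-6 - A^-2 + A^2; 10 crossings at w = -2): V = t^-2 - t^-1 + 1 - t + t^2
insight: all 4 diagrams share one V(t), hence one class


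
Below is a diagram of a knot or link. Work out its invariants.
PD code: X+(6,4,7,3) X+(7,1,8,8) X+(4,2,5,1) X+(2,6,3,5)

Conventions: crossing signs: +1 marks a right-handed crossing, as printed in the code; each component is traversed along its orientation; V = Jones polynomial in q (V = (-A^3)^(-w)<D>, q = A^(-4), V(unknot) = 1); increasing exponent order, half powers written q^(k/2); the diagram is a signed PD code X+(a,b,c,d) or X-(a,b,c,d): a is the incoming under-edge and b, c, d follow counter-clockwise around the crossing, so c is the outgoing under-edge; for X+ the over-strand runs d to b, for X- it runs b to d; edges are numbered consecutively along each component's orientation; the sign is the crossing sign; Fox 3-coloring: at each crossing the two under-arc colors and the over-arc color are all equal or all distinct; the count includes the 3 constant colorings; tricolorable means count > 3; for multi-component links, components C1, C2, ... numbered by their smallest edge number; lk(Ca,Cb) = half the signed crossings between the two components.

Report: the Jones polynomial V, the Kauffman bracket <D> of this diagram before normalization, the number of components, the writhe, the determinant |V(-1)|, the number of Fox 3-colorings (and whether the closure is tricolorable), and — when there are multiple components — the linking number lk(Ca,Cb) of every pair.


Jones polynomial: V(q) = q + q^3 - q^4
<D> = -A^-4 + 1 + A^8; writhe +4
components 1, writhe +4 (4 crossings)
3-colorings: 9 of 3^4, det 3 — tricolorable
note: |V(-1)| = 3: so tricolorable, since 3 divides 3


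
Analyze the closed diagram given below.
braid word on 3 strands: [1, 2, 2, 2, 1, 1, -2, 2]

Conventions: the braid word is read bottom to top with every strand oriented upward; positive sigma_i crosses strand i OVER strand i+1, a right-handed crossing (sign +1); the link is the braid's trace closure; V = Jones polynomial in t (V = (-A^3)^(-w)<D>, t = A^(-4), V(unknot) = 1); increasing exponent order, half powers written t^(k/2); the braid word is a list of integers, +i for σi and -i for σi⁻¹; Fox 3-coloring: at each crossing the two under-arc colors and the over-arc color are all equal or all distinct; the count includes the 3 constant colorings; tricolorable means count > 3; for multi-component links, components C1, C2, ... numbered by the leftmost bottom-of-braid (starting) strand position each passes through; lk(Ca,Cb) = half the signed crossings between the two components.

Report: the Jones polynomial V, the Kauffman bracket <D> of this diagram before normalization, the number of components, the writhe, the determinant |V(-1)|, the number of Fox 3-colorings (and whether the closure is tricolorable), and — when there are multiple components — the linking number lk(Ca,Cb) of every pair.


V(t) = t^2 + 2t^4 - 2t^5 + t^6 - 2t^7 + t^8
bracket: A^-14 - 2A^-10 + A^-6 - 2A^-2 + 2A^2 + A^10, w = +6
1 component, writhe +6, over 8 crossings
det 9, colorings 27 of 3^8 — tricolorable
observation: the span of V is 6, forcing >= 6 crossings in any diagram


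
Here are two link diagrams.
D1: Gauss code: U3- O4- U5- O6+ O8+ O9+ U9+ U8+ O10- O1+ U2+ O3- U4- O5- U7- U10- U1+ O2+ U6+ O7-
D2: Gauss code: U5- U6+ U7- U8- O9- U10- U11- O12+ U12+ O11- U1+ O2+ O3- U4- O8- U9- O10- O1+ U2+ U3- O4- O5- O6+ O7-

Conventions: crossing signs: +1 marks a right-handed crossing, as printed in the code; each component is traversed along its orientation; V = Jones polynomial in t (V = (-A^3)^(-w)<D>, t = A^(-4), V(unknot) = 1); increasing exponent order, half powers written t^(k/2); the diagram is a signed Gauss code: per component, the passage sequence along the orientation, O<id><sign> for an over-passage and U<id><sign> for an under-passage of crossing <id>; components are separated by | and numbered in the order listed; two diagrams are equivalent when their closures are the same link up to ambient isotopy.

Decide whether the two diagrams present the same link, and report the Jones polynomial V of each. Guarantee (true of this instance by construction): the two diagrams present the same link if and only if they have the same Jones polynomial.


same link: no
V(D1) = t^-5 - 2t^-4 + 2t^-3 - 2t^-2 + 2t^-1 - 1 + t  [10 crossings, <D> = A^-4 - 1 + 2A^4 - 2A^8 + 2A^12 - 2A^16 + A^20, w = 0]
D2 (bracket A^-8 + 1 - A^4; 12 crossings at w = -4): V = -t^-4 + t^-3 + t^-1
note: 2 classes among 2 diagrams; unequal V(t) rules out equality


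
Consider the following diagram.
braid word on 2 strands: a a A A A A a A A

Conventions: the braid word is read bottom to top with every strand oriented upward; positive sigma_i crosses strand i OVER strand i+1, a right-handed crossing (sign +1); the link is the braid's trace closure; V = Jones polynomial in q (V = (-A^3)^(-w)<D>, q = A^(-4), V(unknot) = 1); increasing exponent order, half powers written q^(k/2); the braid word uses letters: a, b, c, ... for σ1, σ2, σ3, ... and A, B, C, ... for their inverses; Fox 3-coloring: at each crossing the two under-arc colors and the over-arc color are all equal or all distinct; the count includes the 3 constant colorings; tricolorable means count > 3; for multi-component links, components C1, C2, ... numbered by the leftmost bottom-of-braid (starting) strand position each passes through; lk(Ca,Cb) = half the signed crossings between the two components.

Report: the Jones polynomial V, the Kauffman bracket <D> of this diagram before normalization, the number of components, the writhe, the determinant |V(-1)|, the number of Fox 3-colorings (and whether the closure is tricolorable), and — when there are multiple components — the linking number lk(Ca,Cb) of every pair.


V = -q^-4 + q^-3 + q^-1
<D> = -A^-5 - A^3 + A^7 (w = -3)
1 component over 9 crossings, w = -3
9 Fox colorings among 3^9, |V(-1)| = 3: tricolorable
why: V spans 3 powers of q: at least 3 crossings in any diagram


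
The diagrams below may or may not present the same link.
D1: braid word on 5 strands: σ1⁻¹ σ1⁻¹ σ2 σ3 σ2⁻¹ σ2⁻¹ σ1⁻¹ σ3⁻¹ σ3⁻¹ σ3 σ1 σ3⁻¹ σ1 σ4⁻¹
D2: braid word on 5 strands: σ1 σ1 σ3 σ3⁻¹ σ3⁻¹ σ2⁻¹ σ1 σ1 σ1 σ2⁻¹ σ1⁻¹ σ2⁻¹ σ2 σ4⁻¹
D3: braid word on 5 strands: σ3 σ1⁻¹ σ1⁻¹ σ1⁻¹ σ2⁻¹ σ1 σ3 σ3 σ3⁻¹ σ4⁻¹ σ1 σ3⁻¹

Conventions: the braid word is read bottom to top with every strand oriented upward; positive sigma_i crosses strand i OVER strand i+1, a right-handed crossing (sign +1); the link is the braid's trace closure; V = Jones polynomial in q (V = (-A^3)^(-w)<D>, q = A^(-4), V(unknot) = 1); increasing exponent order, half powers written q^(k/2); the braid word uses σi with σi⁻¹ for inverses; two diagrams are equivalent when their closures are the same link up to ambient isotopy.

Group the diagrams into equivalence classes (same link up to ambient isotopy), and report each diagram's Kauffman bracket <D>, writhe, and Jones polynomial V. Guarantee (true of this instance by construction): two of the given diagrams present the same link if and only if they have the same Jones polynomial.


classes: {D1} | {D2} | {D3}
V(D1) = -q^-4 + q^-3 + q^-1  [14 crossings, <D> = A^-8 + 1 - A^4, w = -4]
V(D2) = q^-1 - 1 + 2q - 2q^2 + 2q^3 - 2q^4 + q^5  [14 crossings, <D> = A^-20 - 2A^-16 + 2A^-12 - 2A^-8 + 2A^-4 - 1 + A^4, w = 0]
V(D3) = 1  (w -2, c 12, <D> = A^-6)
insight: V(q) takes 3 values over 3 diagrams, fixing the grouping


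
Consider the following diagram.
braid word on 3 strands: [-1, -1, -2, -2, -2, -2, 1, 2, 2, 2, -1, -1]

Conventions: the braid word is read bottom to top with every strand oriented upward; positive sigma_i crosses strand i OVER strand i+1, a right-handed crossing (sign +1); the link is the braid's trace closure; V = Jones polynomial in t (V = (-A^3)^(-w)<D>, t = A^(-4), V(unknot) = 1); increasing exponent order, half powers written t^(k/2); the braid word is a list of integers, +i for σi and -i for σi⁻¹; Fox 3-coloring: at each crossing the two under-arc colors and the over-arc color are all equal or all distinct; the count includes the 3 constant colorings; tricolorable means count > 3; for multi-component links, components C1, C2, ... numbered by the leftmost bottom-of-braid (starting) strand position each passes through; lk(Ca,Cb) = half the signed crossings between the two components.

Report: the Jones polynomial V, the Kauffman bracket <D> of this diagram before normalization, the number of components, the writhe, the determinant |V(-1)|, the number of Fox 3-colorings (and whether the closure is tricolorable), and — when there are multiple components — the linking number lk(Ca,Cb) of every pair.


Jones polynomial: V(t) = -t^-9 + 2t^-8 - 4t^-7 + 6t^-6 - 7t^-5 + 7t^-4 - 6t^-3 + 6t^-2 - 3t^-1 + 2 - t
<D> = -A^-16 + 2A^-12 - 3A^-8 + 6A^-4 - 6 + 7A^4 - 7A^8 + 6A^12 - 4A^16 + 2A^20 - A^24; writhe -4
components 1, writhe -4 (12 crossings)
3-colorings: 9 of 3^12, det 45 — tricolorable
note: w = -4 (over 12 crossings) is diagram-only; (-A^3)^(4) removes it from V


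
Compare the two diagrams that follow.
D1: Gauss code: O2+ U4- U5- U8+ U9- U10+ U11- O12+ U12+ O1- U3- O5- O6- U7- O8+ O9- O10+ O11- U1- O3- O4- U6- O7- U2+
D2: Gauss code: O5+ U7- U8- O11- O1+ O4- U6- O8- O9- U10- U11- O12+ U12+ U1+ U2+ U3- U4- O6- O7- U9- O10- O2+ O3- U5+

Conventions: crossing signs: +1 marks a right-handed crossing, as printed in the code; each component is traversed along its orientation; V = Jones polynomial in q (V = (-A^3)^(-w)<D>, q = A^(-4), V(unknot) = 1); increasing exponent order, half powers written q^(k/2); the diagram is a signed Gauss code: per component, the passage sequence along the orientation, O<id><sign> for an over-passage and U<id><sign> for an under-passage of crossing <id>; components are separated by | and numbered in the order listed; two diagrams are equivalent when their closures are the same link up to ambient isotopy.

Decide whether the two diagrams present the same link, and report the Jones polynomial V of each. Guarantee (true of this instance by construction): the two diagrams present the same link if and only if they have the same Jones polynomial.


equivalent: yes
D1 (bracket A^-4 + A^4 - A^8 + A^12 - A^16; 12 crossings at w = -4): V = -q^-7 + q^-6 - q^-5 + q^-4 + q^-2
D2 (bracket A^-4 + A^4 - A^8 + A^12 - A^16; 12 crossings at w = -4): V = -q^-7 + q^-6 - q^-5 + q^-4 + q^-2
key observation: all 2 diagrams share one V(q), hence one class


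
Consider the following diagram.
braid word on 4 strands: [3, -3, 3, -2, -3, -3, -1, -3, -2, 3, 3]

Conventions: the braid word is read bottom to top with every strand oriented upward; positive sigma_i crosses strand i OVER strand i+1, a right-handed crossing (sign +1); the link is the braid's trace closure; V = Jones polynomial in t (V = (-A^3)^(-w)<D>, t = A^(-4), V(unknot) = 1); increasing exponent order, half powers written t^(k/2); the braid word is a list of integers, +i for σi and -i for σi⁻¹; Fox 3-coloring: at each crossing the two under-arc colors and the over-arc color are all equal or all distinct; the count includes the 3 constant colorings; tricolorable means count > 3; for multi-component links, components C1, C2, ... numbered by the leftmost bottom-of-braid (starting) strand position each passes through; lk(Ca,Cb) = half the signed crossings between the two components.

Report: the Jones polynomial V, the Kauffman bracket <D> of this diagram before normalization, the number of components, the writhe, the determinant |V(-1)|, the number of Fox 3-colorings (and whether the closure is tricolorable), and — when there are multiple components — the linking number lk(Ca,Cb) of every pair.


V(t) = -t^-5 + t^-4 - t^-3 + 2t^-2 - t^-1 + 2 - t
bracket: A^-13 - 2A^-9 + A^-5 - 2A^-1 + A^3 - A^7 + A^11, w = -3
1 component, writhe -3, over 11 crossings
det 9, colorings 9 of 3^11 — tricolorable
observation: |V(-1)| = 9: so tricolorable, since 3 divides 9


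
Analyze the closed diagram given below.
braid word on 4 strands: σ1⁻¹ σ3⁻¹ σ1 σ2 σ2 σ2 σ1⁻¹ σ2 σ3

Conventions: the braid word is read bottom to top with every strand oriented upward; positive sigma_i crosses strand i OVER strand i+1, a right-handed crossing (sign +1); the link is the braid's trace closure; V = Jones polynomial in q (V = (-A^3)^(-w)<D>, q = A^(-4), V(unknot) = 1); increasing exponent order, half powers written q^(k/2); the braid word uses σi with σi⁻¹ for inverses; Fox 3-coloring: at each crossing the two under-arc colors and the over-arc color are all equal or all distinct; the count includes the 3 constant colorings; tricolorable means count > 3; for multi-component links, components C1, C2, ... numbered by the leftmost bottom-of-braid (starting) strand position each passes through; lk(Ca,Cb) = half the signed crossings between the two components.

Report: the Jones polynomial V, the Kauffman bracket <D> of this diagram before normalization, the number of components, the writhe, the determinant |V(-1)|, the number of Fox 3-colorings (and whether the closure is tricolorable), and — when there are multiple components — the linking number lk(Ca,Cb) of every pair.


V(q) = q + q^2 + q^3 + q^6
bracket: -A^-15 - A^-3 - A - A^5, w = +3
3 components, writhe +3, over 9 crossings
lk(C1,C2) = +2
linking number lk(C1,C3) = 0
lk(C2,C3): 0
det 0, colorings 9 of 3^9 — tricolorable
observation: w = +3 shifts under R1 moves; the (-A^3)^(-3) factor cancels that in V


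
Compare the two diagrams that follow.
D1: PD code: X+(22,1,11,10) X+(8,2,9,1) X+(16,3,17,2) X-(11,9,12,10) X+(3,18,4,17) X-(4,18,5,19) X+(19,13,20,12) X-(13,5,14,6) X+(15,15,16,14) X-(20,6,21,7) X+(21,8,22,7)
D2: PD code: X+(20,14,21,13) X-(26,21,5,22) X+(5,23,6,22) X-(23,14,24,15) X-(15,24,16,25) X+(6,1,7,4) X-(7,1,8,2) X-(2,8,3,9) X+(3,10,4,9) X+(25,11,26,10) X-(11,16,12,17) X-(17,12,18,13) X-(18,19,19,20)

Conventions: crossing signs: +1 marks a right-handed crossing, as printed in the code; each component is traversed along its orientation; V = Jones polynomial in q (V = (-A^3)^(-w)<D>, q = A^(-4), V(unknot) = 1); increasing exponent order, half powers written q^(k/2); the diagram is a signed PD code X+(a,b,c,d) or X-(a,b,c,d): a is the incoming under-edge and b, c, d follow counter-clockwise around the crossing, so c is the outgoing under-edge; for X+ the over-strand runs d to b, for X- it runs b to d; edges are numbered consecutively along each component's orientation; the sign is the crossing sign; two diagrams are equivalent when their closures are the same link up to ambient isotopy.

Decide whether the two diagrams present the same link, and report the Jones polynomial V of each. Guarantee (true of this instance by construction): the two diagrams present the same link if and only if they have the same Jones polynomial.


equivalent: no
D1 (bracket A^7 + A^11; 11 crossings at w = +3): V = -q^(-1/2) - q^(1/2)
V(D2) = q^(-9/2) - q^(-5/2) - q^(-3/2) - q^(-1/2)  (w -3, c 13, <D> = A^-7 + A^-3 + A - A^9)
key observation: 2 classes among 2 diagrams; unequal V(q) rules out equality


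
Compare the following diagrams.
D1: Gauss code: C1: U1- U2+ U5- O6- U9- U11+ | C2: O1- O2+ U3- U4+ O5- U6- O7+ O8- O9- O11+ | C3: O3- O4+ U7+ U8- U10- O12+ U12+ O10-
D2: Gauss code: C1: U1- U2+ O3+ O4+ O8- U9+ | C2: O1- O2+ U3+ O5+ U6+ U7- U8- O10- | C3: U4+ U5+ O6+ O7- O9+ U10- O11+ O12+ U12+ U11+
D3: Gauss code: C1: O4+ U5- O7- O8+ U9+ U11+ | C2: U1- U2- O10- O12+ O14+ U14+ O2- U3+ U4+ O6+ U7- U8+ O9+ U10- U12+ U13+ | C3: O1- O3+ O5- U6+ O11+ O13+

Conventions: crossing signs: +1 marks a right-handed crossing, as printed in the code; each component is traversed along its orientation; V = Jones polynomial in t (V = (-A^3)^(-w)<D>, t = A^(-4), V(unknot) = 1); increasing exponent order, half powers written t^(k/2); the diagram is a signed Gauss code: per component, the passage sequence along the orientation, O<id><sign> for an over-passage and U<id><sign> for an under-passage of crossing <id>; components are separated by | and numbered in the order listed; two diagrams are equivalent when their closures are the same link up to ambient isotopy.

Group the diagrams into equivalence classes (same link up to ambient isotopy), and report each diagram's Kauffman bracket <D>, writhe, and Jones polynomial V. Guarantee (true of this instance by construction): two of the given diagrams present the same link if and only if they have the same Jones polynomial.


classes: {D1} | {D2} | {D3}
V(D1) = t^-3 + t^-2 + t^-1 + 1  [12 crossings, <D> = A^-6 + A^-2 + A^2 + A^6, w = -2]
V(D2) = 1 + t + t^2 + t^3  [12 crossings, <D> = 1 + A^4 + A^8 + A^12, w = +4]
V(D3) = t + 2t^3 + t^5  [14 crossings, <D> = A^-8 + 2 + A^8, w = +4]
note: 3 values of V(t) split the 3 diagrams


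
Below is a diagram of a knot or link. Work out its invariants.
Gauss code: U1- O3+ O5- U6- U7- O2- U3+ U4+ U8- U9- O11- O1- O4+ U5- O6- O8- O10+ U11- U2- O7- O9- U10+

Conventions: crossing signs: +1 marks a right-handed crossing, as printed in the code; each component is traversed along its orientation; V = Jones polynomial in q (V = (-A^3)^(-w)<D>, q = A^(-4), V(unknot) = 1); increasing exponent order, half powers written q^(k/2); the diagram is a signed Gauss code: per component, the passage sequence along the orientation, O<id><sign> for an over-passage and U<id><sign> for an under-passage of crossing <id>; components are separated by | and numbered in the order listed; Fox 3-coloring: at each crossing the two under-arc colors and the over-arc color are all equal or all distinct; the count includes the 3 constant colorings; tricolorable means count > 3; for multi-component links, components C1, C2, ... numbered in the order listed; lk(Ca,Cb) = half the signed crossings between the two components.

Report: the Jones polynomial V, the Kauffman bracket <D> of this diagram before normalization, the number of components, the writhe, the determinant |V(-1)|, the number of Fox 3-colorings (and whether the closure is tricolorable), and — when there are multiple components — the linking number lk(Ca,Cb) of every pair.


V(q) = -q^-8 + q^-7 - q^-6 + 2q^-5 - 2q^-4 + 2q^-3 - q^-2 + q^-1
bracket: -A^-11 + A^-7 - 2A^-3 + 2A - 2A^5 + A^9 - A^13 + A^17, w = -5
1 component, writhe -5, over 11 crossings
det 11, colorings 3 of 3^11 — not tricolorable
observation: w = -5 (over 11 crossings) is diagram-only; (-A^3)^(5) removes it from V
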